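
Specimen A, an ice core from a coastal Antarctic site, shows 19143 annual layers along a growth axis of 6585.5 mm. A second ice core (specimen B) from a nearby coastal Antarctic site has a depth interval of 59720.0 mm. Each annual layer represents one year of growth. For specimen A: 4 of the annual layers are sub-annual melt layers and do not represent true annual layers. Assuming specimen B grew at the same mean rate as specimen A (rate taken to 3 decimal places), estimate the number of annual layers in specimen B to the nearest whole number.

173605 annual layers

Specimen A: after corrections the count is 19143 − 4 = 19139 annual layers.
A: 6585.5 mm over 19139 years gives 6585.5 / 19139 ≈ 0.344 mm/yr.
For B, 59720.0 / 0.344 = 173604.65 years ≈ 173605 annual layers.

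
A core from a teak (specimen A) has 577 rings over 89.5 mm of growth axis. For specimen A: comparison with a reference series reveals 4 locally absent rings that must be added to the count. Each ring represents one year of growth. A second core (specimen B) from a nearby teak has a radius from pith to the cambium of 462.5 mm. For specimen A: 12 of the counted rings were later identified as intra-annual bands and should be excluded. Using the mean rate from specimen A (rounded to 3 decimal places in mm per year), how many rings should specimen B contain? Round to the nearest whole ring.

Specimen A: true ring count = 577 − 12 + 4 = 569.
A: 89.5 mm over 569 years gives 89.5 / 569 ≈ 0.157 mm/yr.
Specimen B: 462.5 mm / 0.157 mm per year = 2945.86 years ≈ 2946 rings.

2946 rings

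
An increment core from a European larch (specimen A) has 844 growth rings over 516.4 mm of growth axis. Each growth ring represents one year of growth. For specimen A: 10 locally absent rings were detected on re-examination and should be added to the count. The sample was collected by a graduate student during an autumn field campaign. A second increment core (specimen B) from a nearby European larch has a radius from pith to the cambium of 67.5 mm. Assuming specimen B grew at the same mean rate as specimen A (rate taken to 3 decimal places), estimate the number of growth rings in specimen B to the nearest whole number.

Specimen A: correcting the raw count gives 844 + 10 = 854 true growth rings.
A: 516.4 mm over 854 years gives 516.4 / 854 ≈ 0.605 mm/yr.
Specimen B: 67.5 mm / 0.605 mm per year = 111.57 years ≈ 112 growth rings.

112 growth rings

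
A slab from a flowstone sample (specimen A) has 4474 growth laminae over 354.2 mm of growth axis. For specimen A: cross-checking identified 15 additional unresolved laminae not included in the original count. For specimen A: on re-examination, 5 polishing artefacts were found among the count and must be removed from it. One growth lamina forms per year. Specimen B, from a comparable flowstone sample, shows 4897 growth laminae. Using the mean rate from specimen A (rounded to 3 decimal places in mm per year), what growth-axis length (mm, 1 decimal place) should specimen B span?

386.9 mm

Specimen A: after corrections the count is 4474 − 5 + 15 = 4484 growth laminae.
A: Extension rate ≈ 354.2 / 4484 = 0.079 mm/yr.
B's length ≈ 0.079 × 4897 = 386.9 mm.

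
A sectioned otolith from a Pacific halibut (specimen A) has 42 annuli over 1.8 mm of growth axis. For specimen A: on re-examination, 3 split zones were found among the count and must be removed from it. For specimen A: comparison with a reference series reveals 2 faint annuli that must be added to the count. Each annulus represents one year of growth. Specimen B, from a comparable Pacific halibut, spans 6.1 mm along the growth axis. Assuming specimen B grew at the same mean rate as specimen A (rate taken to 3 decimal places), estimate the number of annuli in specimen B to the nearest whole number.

139 annuli

Specimen A: correcting the raw count gives 42 − 3 + 2 = 41 true annuli.
A: Mean rate = 1.8 mm / 41 years ≈ 0.044 mm/year.
B spans 6.1 / 0.044 = 138.64 years ≈ 139 annuli.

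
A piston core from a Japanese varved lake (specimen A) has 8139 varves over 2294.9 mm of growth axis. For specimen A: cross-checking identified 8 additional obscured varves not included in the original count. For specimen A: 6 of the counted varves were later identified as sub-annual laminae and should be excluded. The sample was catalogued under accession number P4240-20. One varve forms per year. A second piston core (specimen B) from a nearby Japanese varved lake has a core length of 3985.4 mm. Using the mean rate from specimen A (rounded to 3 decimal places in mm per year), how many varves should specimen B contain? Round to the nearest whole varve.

14133 varves

Specimen A: adjusted count: 8139 − 6 + 8 = 8141 varves.
A: 2294.9 mm over 8141 years gives 2294.9 / 8141 ≈ 0.282 mm per year.
For B, 3985.4 / 0.282 = 14132.62 years ≈ 14133 varves.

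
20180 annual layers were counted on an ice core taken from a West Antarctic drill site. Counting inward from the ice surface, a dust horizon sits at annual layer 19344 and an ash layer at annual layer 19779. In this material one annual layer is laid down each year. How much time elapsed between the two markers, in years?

The two markers are separated by 19779 − 19344 = 435 annual layers.
At one annual layer per year, 435 years elapsed between them.

435 yr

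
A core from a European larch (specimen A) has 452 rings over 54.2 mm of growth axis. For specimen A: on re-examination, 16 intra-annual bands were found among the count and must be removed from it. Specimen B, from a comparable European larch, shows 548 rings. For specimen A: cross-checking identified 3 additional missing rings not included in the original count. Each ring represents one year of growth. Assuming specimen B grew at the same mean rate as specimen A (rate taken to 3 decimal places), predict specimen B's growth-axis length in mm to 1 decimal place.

Specimen A: true ring count = 452 − 16 + 3 = 439.
A: Extension rate ≈ 54.2 / 439 = 0.123 mm/yr.
Length of B = 0.123 × 548 = 67.4 mm.

67.4 mm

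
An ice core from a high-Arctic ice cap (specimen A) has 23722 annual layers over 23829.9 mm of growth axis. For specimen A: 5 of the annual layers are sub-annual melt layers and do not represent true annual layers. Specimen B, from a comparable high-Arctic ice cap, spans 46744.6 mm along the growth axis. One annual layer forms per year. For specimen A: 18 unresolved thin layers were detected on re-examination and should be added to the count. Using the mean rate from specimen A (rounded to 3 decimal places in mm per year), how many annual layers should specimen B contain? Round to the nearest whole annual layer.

Specimen A: after corrections the count is 23722 − 5 + 18 = 23735 annual layers.
A: 23829.9 mm over 23735 years gives 23829.9 / 23735 ≈ 1.004 mm/yr.
For B, 46744.6 / 1.004 = 46558.37 years ≈ 46558 annual layers.

46558 annual layers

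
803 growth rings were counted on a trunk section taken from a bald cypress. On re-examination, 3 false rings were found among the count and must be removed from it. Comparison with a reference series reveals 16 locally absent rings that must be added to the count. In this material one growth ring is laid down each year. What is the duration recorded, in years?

816 years

Correcting the raw count gives 803 − 3 + 16 = 816 true growth rings.
With a one-to-one growth ring periodicity this is 816 years.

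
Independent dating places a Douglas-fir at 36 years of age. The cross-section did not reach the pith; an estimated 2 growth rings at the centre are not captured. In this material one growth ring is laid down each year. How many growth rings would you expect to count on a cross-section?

Expected growth rings over 36 years: 36.
36 − 2 missed = 34 growth rings expected in the prepared section.

34 growth rings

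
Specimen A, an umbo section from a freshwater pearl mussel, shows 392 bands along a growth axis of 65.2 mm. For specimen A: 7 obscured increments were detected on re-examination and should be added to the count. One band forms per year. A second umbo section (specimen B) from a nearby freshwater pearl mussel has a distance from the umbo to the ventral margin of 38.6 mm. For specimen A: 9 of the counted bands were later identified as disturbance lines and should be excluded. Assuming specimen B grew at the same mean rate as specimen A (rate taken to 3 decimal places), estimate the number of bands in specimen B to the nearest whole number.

Specimen A: true band count = 392 − 9 + 7 = 390.
A: Extension rate ≈ 65.2 / 390 = 0.167 mm/yr.
B spans 38.6 / 0.167 = 231.14 years ≈ 231 bands.

231 bands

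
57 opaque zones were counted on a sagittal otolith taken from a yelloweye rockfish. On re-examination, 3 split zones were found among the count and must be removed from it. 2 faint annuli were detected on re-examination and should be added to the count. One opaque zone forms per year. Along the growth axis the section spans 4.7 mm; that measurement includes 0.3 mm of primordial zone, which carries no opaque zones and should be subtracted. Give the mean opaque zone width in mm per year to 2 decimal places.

0.08 mm per year

Adjusted count: 57 − 3 + 2 = 56 opaque zones.
Removing the 0.3 mm offcut leaves 4.7 − 0.3 = 4.4 mm.
Extension rate ≈ 4.4 / 56 = 0.08 mm per year.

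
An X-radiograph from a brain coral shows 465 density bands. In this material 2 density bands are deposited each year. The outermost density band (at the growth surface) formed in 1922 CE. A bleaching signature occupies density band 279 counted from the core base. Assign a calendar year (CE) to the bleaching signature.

The bleaching signature sits at density band 279 from the core base, so 465 − 279 = 186 density bands formed after it.
186 density bands at 2 per year is 186 / 2 = 93 years.
1922 − 93 = 1829 CE.

1829 CE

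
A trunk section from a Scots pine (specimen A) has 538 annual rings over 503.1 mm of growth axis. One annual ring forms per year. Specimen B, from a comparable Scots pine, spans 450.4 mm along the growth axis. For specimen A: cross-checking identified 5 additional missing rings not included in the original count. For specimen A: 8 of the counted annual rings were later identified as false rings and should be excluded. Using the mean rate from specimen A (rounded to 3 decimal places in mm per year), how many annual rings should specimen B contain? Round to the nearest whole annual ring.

479 annual rings

Specimen A: after corrections the count is 538 − 8 + 5 = 535 annual rings.
A: Extension rate ≈ 503.1 / 535 = 0.940 mm/year.
For B, 450.4 / 0.940 = 479.15 years ≈ 479 annual rings.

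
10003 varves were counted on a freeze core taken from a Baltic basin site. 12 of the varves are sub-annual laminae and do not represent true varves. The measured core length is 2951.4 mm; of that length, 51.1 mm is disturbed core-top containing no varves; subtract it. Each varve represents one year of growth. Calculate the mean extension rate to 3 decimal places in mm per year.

0.290 mm per year

True varve count = 10003 − 12 = 9991.
The growth record spans 2951.4 − 51.1 = 2900.3 mm.
Mean rate = 2900.3 mm / 9991 years ≈ 0.290 mm per year.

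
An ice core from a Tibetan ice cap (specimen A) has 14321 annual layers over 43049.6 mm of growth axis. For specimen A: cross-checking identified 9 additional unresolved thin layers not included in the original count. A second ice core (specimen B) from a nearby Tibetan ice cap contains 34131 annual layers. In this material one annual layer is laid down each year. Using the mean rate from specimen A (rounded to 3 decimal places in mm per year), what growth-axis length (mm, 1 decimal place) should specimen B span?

Specimen A: true annual layer count = 14321 + 9 = 14330.
A: Extension rate ≈ 43049.6 / 14330 = 3.004 mm/yr.
For B, 3.004 mm/year × 34131 years = 102529.5 mm.

102529.5 mm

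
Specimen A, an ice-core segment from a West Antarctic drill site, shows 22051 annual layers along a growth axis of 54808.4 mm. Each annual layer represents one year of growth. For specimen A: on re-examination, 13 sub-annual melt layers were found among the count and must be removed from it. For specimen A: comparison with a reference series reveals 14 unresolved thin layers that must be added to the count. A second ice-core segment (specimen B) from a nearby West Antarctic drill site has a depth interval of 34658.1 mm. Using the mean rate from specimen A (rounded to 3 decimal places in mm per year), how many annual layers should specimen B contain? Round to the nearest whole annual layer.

Specimen A: correcting the raw count gives 22051 − 13 + 14 = 22052 true annual layers.
A: Mean rate = 54808.4 mm / 22052 years ≈ 2.485 mm per year.
For B, 34658.1 / 2.485 = 13946.92 years ≈ 13947 annual layers.

13947 annual layers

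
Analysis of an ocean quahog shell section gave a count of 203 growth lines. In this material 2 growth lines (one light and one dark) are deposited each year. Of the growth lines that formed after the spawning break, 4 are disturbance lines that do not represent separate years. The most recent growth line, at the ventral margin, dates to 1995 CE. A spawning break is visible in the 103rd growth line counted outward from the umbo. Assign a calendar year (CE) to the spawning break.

1947 CE

Between growth line 103 and the ventral margin there are 203 − 103 = 100 growth lines.
100 − 4 false = 96 true growth lines after the spawning break.
96 growth lines at 2 per year is 96 / 2 = 48 years.
1995 − 48 = 1947 CE.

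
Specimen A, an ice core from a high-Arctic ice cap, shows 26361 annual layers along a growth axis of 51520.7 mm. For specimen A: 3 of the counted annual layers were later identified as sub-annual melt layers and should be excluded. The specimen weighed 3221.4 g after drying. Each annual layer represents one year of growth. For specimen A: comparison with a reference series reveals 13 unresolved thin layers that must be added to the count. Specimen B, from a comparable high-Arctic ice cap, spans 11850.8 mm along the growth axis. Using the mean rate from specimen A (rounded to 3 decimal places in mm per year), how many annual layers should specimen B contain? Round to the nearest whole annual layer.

6065 annual layers

Specimen A: adjusted count: 26361 − 3 + 13 = 26371 annual layers.
A: 51520.7 mm over 26371 years gives 51520.7 / 26371 ≈ 1.954 mm per year.
For B, 11850.8 / 1.954 = 6064.89 years ≈ 6065 annual layers.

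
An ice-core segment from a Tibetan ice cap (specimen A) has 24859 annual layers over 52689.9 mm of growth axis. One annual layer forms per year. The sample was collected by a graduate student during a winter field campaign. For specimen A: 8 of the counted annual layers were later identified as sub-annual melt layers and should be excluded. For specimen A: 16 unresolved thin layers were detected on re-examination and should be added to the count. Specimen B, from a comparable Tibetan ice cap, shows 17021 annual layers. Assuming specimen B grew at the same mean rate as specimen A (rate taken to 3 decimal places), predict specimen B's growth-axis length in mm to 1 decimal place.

Specimen A: true annual layer count = 24859 − 8 + 16 = 24867.
A: Mean rate = 52689.9 mm / 24867 years ≈ 2.119 mm/yr.
B's length ≈ 2.119 × 17021 = 36067.5 mm.

36067.5 mm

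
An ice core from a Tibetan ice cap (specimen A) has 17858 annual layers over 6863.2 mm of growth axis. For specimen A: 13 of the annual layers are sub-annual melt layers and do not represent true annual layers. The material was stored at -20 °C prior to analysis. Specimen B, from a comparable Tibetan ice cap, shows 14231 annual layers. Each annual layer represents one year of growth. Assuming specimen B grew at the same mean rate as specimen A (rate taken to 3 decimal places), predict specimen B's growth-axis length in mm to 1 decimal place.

5478.9 mm

Specimen A: adjusted count: 17858 − 13 = 17845 annual layers.
A: Extension rate ≈ 6863.2 / 17845 = 0.385 mm per year.
Length of B = 0.385 × 14231 = 5478.9 mm.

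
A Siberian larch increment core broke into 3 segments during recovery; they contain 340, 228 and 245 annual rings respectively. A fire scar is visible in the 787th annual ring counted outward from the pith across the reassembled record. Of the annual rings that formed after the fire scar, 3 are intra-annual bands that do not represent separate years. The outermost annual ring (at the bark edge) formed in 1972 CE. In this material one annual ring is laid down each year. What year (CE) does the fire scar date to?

Total annual rings = 340 + 228 + 245 = 813.
The fire scar sits at annual ring 787 from the pith, so 813 − 787 = 26 annual rings formed after it.
26 − 3 false = 23 true annual rings after the fire scar.
The annual ring at the bark edge is 1972 CE, so the fire scar dates to 1972 − 23 = 1949 CE.

1949 CE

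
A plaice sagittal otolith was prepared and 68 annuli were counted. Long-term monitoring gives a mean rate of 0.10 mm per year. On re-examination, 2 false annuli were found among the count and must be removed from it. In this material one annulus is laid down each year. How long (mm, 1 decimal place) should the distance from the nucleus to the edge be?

6.6 mm

Adjusted count: 68 − 2 = 66 annuli.
Length ≈ 0.10 × 66 = 6.6 mm.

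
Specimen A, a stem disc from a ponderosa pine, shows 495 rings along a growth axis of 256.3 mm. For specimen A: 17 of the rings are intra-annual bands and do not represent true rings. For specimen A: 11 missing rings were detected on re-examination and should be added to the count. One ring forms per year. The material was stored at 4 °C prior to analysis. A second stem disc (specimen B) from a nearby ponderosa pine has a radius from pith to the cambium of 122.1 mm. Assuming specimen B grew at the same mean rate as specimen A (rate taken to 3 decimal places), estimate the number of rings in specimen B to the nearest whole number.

Specimen A: true ring count = 495 − 17 + 11 = 489.
A: Mean rate = 256.3 mm / 489 years ≈ 0.524 mm/year.
B spans 122.1 / 0.524 = 233.02 years ≈ 233 rings.

233 rings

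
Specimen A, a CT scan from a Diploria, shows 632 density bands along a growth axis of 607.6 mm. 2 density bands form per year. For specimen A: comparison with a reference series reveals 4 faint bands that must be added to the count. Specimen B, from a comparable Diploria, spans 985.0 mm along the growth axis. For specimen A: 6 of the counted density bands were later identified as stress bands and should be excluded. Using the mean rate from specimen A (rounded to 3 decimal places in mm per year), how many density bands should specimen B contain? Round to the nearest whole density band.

Specimen A: true density band count = 632 − 6 + 4 = 630.
Specimen A: 630 density bands at 2 per year is 630 / 2 = 315 years.
A: 607.6 mm over 315 years gives 607.6 / 315 ≈ 1.929 mm/year.
B spans 985.0 / 1.929 = 510.63 years; at 2 density bands per year that is 510.63 × 2 ≈ 1021 density bands.

1021 density bands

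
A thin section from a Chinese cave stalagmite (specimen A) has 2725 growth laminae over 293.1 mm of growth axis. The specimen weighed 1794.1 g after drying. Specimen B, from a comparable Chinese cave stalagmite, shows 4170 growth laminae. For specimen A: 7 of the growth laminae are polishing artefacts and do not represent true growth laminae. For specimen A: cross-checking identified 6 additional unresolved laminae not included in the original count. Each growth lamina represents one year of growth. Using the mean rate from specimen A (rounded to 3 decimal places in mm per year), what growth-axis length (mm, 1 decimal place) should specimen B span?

Specimen A: adjusted count: 2725 − 7 + 6 = 2724 growth laminae.
A: 293.1 mm over 2724 years gives 293.1 / 2724 ≈ 0.108 mm/yr.
For B, 0.108 mm/year × 4170 years = 450.4 mm.

450.4 mm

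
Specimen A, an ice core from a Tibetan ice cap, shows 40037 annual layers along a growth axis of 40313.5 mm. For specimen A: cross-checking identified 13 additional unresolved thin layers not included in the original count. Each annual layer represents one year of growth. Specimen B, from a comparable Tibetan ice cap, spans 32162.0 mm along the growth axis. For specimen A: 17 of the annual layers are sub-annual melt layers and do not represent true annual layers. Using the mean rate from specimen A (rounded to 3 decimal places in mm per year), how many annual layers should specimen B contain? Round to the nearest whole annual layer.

31938 annual layers

Specimen A: correcting the raw count gives 40037 − 17 + 13 = 40033 true annual layers.
A: 40313.5 mm over 40033 years gives 40313.5 / 40033 ≈ 1.007 mm/year.
For B, 32162.0 / 1.007 = 31938.43 years ≈ 31938 annual layers.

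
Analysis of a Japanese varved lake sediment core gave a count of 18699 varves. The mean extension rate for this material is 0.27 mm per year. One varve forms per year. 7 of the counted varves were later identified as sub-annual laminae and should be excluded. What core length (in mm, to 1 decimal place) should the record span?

5046.8 mm

Adjusted count: 18699 − 7 = 18692 varves.
Predicted length = 0.27 mm/year × 18692 years = 5046.8 mm.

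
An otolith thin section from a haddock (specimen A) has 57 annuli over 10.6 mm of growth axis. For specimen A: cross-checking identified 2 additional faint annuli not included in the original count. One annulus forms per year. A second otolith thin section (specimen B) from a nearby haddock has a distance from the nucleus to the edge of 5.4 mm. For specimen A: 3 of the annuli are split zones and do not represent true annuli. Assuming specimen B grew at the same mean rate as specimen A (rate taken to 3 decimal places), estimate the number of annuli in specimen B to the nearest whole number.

29 annuli

Specimen A: correcting the raw count gives 57 − 3 + 2 = 56 true annuli.
A: Mean rate = 10.6 mm / 56 years ≈ 0.189 mm/year.
B spans 5.4 / 0.189 = 28.57 years ≈ 29 annuli.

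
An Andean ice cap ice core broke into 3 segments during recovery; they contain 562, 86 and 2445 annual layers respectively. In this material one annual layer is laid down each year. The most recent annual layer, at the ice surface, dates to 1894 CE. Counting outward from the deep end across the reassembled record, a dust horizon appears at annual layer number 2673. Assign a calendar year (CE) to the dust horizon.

1474 CE

Total annual layers = 562 + 86 + 2445 = 3093.
The dust horizon sits at annual layer 2673 from the deep end, so 3093 − 2673 = 420 annual layers formed after it.
1894 − 420 = 1474 CE.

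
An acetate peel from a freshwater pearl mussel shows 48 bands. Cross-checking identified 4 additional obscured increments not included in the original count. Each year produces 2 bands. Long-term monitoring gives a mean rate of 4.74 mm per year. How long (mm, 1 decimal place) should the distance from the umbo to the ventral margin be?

123.2 mm

Correcting the raw count gives 48 + 4 = 52 true bands.
With 2 bands per year, 52 / 2 = 26 years.
26 years at 4.74 mm/year gives 4.74 × 26 = 123.2 mm.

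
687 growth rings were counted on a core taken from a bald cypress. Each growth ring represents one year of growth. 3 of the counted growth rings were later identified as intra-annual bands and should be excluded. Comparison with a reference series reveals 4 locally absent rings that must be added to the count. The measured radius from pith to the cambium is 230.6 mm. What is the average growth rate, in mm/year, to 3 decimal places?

Correcting the raw count gives 687 − 3 + 4 = 688 true growth rings.
Extension rate ≈ 230.6 / 688 = 0.335 mm/year.

0.335 mm/year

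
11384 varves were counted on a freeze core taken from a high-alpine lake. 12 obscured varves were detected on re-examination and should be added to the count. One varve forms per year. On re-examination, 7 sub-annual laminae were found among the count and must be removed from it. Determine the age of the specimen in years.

11389 yr

Correcting the raw count gives 11384 − 7 + 12 = 11389 true varves.
One varve per year makes the duration 11389 years.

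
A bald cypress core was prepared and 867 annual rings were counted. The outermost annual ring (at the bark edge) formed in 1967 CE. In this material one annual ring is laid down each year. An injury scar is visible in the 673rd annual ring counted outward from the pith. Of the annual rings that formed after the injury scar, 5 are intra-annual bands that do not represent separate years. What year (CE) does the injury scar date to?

Between annual ring 673 and the bark edge there are 867 − 673 = 194 annual rings.
194 − 5 false = 189 true annual rings after the injury scar.
1967 − 189 = 1778 CE.

1778 CE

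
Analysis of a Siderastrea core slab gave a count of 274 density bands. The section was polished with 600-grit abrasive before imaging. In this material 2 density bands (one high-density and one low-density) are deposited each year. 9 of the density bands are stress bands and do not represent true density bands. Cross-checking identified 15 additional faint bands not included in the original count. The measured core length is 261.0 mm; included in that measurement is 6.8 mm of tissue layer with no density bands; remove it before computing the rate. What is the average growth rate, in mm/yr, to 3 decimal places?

True density band count = 274 − 9 + 15 = 280.
280 density bands at 2 per year is 280 / 2 = 140 years.
Removing the 6.8 mm offcut leaves 261.0 − 6.8 = 254.2 mm.
254.2 mm over 140 years gives 254.2 / 140 ≈ 1.816 mm/yr.

1.816 mm/yr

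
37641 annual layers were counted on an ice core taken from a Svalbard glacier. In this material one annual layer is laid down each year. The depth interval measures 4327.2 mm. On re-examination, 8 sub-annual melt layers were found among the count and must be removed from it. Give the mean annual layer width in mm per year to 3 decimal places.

0.115 mm per year

After corrections the count is 37641 − 8 = 37633 annual layers.
Extension rate ≈ 4327.2 / 37633 = 0.115 mm per year.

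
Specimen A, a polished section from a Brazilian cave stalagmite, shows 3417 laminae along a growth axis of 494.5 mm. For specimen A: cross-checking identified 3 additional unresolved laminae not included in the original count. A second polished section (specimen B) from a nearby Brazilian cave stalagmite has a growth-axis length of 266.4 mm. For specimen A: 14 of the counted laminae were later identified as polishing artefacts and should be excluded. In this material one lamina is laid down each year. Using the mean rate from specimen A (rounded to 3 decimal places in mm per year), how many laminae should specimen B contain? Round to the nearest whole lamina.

1837 laminae

Specimen A: adjusted count: 3417 − 14 + 3 = 3406 laminae.
A: Mean rate = 494.5 mm / 3406 years ≈ 0.145 mm/yr.
B spans 266.4 / 0.145 = 1837.24 years ≈ 1837 laminae.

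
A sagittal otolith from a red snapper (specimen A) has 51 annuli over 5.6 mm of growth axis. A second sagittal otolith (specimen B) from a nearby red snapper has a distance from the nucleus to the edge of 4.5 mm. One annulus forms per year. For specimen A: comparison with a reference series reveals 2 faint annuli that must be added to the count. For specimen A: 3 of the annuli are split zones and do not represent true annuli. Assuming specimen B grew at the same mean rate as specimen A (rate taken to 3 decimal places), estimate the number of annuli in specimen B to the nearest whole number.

40 annuli

Specimen A: true annulus count = 51 − 3 + 2 = 50.
A: Mean rate = 5.6 mm / 50 years ≈ 0.112 mm/yr.
For B, 4.5 / 0.112 = 40.18 years ≈ 40 annuli.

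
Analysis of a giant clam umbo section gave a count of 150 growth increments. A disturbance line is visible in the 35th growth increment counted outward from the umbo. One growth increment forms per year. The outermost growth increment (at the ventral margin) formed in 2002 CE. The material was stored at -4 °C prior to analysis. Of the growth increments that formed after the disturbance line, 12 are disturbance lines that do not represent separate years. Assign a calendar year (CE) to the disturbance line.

1899 CE

Between growth increment 35 and the ventral margin there are 150 − 35 = 115 growth increments.
Excluding 12 false growth increments: 115 − 12 = 103.
The growth increment at the ventral margin is 2002 CE, so the disturbance line dates to 2002 − 103 = 1899 CE.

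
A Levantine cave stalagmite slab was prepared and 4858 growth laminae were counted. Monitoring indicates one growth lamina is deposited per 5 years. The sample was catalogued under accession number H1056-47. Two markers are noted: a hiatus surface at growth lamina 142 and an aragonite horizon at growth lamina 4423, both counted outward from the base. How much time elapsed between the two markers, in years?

The two markers are separated by 4423 − 142 = 4281 growth laminae.
Multiplying by 5 years per growth lamina: 4281 × 5 = 21405 years.

21405 years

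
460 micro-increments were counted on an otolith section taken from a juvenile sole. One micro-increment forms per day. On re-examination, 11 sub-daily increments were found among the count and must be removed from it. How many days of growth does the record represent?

449 days

Adjusted count: 460 − 11 = 449 micro-increments.
With a one-to-one micro-increment periodicity this is 449 days.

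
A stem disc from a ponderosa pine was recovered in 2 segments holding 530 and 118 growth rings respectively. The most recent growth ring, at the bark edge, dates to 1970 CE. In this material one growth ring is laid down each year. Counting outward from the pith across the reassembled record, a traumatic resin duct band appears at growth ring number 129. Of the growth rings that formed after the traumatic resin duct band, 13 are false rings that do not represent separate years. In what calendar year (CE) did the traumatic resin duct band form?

1464 CE

Total growth rings = 530 + 118 = 648.
Between growth ring 129 and the bark edge there are 648 − 129 = 519 growth rings.
Excluding 13 false growth rings: 519 − 13 = 506.
1970 − 506 = 1464 CE.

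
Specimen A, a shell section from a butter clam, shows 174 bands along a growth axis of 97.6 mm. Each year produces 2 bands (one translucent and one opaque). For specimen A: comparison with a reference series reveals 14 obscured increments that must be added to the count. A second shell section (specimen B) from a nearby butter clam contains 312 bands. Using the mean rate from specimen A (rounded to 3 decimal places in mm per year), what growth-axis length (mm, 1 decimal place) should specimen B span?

Specimen A: true band count = 174 + 14 = 188.
Specimen A: with 2 bands per year, 188 / 2 = 94 years.
A: 97.6 mm over 94 years gives 97.6 / 94 ≈ 1.038 mm/year.
Specimen B: 312 bands at 2 per year is 312 / 2 = 156 years. B's length ≈ 1.038 × 156 = 161.9 mm.

161.9 mm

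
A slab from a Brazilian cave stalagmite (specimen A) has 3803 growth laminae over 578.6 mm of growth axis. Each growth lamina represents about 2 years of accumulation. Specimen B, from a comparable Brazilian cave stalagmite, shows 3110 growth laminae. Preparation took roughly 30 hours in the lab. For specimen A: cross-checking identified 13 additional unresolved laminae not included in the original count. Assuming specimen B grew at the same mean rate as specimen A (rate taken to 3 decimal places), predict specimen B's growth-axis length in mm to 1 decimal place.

Specimen A: correcting the raw count gives 3803 + 13 = 3816 true growth laminae.
Specimen A: at 2 years per growth lamina, 3816 × 2 = 7632 years.
A: Mean rate = 578.6 mm / 7632 years ≈ 0.076 mm/year.
Specimen B: multiplying by 2 years per growth lamina: 3110 × 2 = 6220 years. For B, 0.076 mm/year × 6220 years = 472.7 mm.

472.7 mm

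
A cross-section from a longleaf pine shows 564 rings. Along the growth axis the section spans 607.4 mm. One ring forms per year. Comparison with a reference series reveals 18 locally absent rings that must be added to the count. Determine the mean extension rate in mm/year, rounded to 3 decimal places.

1.044 mm/year

True ring count = 564 + 18 = 582.
607.4 mm over 582 years gives 607.4 / 582 ≈ 1.044 mm/year.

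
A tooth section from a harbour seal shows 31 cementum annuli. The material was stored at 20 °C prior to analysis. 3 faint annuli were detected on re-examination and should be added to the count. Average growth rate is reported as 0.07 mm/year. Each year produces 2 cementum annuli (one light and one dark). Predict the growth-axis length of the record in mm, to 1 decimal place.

Correcting the raw count gives 31 + 3 = 34 true cementum annuli.
With 2 cementum annuli per year, 34 / 2 = 17 years.
Length ≈ 0.07 × 17 = 1.2 mm.

1.2 mm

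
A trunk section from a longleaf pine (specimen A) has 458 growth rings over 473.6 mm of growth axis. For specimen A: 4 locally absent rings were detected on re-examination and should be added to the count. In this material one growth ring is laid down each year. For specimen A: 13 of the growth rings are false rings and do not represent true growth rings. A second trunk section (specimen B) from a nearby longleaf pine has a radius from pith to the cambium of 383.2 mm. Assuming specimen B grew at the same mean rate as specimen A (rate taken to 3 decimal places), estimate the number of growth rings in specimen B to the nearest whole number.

Specimen A: true growth ring count = 458 − 13 + 4 = 449.
A: 473.6 mm over 449 years gives 473.6 / 449 ≈ 1.055 mm per year.
Specimen B: 383.2 mm / 1.055 mm per year = 363.22 years ≈ 363 growth rings.

363 growth rings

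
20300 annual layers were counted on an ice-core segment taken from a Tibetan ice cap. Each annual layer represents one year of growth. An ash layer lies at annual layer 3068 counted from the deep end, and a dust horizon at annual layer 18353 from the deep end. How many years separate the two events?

15285 years

18353 − 3068 = 15285 annual layers lie between the two events.
That is 15285 years at one annual layer per year.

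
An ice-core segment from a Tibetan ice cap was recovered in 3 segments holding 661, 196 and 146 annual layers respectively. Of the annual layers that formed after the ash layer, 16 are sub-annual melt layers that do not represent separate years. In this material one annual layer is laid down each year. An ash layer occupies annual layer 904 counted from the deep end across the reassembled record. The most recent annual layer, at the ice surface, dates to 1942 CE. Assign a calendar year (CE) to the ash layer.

Total annual layers = 661 + 196 + 146 = 1003.
1003 − 904 = 99 annual layers lie beyond the ash layer toward the ice surface.
99 − 16 false = 83 true annual layers after the ash layer.
The annual layer at the ice surface is 1942 CE, so the ash layer dates to 1942 − 83 = 1859 CE.

1859 CE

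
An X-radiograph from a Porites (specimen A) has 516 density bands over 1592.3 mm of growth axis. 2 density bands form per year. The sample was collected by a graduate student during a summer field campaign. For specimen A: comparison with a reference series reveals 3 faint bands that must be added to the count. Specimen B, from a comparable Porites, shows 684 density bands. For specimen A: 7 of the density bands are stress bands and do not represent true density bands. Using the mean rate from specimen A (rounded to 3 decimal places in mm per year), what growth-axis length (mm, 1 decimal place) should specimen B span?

Specimen A: correcting the raw count gives 516 − 7 + 3 = 512 true density bands.
Specimen A: 512 density bands at 2 per year is 512 / 2 = 256 years.
A: Extension rate ≈ 1592.3 / 256 = 6.220 mm per year.
Specimen B: dividing by 2 density bands per year: 684 / 2 = 342 years. Length of B = 6.220 × 342 = 2127.2 mm.

2127.2 mm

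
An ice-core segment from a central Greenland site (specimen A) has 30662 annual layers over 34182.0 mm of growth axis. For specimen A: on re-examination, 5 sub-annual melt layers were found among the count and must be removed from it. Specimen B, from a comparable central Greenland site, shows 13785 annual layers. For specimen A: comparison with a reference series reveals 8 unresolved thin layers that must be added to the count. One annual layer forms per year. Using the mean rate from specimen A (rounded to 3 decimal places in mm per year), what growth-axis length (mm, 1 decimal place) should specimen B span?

Specimen A: after corrections the count is 30662 − 5 + 8 = 30665 annual layers.
A: Extension rate ≈ 34182.0 / 30665 = 1.115 mm/yr.
Length of B = 1.115 × 13785 = 15370.3 mm.

15370.3 mm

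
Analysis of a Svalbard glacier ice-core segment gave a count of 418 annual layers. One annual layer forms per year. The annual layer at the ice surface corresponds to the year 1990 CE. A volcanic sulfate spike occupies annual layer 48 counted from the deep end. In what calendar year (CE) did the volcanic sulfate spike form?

1620 CE

The volcanic sulfate spike sits at annual layer 48 from the deep end, so 418 − 48 = 370 annual layers formed after it.
The annual layer at the ice surface is 1990 CE, so the volcanic sulfate spike dates to 1990 − 370 = 1620 CE.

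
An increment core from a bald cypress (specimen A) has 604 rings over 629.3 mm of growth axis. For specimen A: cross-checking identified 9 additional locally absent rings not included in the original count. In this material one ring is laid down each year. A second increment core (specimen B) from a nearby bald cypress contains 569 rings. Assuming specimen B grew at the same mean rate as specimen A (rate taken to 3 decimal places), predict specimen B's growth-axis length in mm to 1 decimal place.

584.4 mm

Specimen A: adjusted count: 604 + 9 = 613 rings.
A: 629.3 mm over 613 years gives 629.3 / 613 ≈ 1.027 mm/yr.
Length of B = 1.027 × 569 = 584.4 mm.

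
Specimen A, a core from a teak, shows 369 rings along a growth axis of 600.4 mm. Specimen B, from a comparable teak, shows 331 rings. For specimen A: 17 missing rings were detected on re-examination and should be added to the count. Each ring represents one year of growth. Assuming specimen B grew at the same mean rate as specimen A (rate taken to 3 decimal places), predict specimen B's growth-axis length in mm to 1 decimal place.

Specimen A: true ring count = 369 + 17 = 386.
A: Extension rate ≈ 600.4 / 386 = 1.555 mm/yr.
B's length ≈ 1.555 × 331 = 514.7 mm.

514.7 mm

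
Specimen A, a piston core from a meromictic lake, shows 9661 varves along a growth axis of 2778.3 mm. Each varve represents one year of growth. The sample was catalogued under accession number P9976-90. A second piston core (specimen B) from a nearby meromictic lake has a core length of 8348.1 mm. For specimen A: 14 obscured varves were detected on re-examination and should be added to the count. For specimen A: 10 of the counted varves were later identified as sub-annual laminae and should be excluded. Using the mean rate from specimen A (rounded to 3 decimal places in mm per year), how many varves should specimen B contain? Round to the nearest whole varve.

Specimen A: true varve count = 9661 − 10 + 14 = 9665.
A: Extension rate ≈ 2778.3 / 9665 = 0.287 mm/year.
Specimen B: 8348.1 mm / 0.287 mm per year = 29087.46 years ≈ 29087 varves.

29087 varves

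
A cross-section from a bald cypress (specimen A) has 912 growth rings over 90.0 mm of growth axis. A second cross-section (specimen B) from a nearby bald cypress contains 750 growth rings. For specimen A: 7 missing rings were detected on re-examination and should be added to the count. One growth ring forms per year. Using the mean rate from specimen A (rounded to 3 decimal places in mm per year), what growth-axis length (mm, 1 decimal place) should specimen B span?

73.5 mm

Specimen A: after corrections the count is 912 + 7 = 919 growth rings.
A: 90.0 mm over 919 years gives 90.0 / 919 ≈ 0.098 mm per year.
B's length ≈ 0.098 × 750 = 73.5 mm.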